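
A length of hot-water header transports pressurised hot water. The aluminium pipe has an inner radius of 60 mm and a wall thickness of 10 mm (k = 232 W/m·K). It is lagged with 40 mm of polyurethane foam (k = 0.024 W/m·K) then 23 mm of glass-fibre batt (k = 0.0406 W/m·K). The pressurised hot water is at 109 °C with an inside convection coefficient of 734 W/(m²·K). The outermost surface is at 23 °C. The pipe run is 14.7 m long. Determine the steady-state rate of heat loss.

Per-layer cylindrical resistances, series-summed:
R_inner film = 1/(h_i·2πr₁L) = 1/(734×2π×0.06×14.7) = 2.458×10^-4 K/W
R_aluminium pipe wall = ln(70/60)/(2π×232×14.7) = 7.194×10^-6 K/W
R_polyurethane foam = ln(110/70)/(2π×0.024×14.7) = 0.2039 K/W
R_glass-fibre batt = ln(133/110)/(2π×0.0406×14.7) = 0.05063 K/W
R_total = 0.2548 K/W
Q = ΔT/R_total = 86/0.2548

Q ≈ 338 W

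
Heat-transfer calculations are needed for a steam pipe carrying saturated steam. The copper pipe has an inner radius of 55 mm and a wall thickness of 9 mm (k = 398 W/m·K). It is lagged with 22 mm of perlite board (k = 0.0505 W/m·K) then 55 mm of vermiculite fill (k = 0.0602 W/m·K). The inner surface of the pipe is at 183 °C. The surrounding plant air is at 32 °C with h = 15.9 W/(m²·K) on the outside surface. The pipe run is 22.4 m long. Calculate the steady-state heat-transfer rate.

For a radial system each layer contributes R = ln(r_out/r_in)/(2πkL); films add R = 1/(hA).
R_copper pipe wall = ln(64/55)/(2π×398×22.4) = 2.705×10^-6 K/W
R_perlite board = ln(86/64)/(2π×0.0505×22.4) = 0.04157 K/W
R_vermiculite fill = ln(141/86)/(2π×0.0602×22.4) = 0.05835 K/W
R_outer film = 1/(h_o·2πr_oL) = 1/(15.9×2π×0.141×22.4) = 0.003169 K/W
R_total = 0.1031 K/W
Q = ΔT/R_total = 151/0.1031

Q ≈ 1460 W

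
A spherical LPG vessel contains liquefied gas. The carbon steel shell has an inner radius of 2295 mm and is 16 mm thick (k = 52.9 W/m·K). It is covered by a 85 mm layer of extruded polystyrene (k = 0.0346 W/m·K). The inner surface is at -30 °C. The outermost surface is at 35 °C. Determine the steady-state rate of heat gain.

Radial (spherical) resistances in series:
R_carbon steel shell = (1/2.295 − 1/2.311)/(4π×52.9) = 4.538×10^-6 K/W
R_extruded polystyrene = (1/2.311 − 1/2.396)/(4π×0.0346) = 0.03531 K/W
R_total = 0.03531 K/W
Q = ΔT/R_total = 65/0.03531

Q ≈ 1840 W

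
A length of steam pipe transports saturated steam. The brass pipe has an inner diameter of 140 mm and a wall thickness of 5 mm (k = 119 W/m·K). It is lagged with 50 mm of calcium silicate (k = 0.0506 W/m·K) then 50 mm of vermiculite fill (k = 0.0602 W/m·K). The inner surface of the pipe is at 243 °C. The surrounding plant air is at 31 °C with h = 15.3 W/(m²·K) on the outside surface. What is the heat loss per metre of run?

For a radial system each layer contributes R = ln(r_out/r_in)/(2πkL); films add R = 1/(hA).
R_brass pipe wall = ln(75/70)/(2π×119×1) = 9.227×10^-5 K/W
R_calcium silicate = ln(125/75)/(2π×0.0506×1) = 1.607 K/W
R_vermiculite fill = ln(175/125)/(2π×0.0602×1) = 0.8896 K/W
R_outer film = 1/(h_o·2πr_oL) = 1/(15.3×2π×0.175×1) = 0.05944 K/W
R_total = 2.556 K/W
Q = ΔT/R_total = 212/2.556

q′ ≈ 82.9 W/m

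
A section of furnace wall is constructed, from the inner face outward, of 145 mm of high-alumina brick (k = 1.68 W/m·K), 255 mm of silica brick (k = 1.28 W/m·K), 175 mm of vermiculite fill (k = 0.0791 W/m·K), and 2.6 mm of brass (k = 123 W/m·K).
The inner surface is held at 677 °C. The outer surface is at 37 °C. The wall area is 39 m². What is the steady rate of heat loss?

Series thermal resistances:
R_high-alumina brick = L/(kA) = 0.145/(1.68×39) = 0.002213 K/W
R_silica brick = L/(kA) = 0.255/(1.28×39) = 0.005108 K/W
R_vermiculite fill = L/(kA) = 0.175/(0.0791×39) = 0.05673 K/W
R_brass = L/(kA) = 0.0026/(123×39) = 5.42×10^-7 K/W
R_total = 0.06405 K/W
Q = ΔT / R_total = 640 / 0.06405

Q ≈ 9990 W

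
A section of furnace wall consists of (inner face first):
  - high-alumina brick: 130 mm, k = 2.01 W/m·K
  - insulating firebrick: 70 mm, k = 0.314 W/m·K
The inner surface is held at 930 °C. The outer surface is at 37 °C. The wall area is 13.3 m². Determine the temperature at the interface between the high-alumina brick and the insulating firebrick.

Thermal resistances in series:
R_high-alumina brick = L/(kA) = 0.13/(2.01×13.3) = 0.004863 K/W
R_insulating firebrick = L/(kA) = 0.07/(0.314×13.3) = 0.01676 K/W
R_total = 0.02162 K/W;  Q = ΔT/R_total = 893/0.02162 = 41300 W
T_interface = T_inner − Q·ΣR(inner→interface) = 930 − 41300×0.004863

T ≈ 729 °C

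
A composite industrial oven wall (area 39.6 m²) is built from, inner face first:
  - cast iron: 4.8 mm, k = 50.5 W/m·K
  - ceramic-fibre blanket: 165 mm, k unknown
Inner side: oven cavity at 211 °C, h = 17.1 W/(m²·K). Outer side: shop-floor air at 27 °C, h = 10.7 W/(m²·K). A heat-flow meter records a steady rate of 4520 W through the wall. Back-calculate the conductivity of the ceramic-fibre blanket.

k ≈ 0.113 W/(m·K)

Model the wall as resistances in series:
R_inner film = 1/(h_i·A) = 1/(17.1×39.6) = 0.001477 K/W
R_cast iron = L/(kA) = 0.0048/(50.5×39.6) = 2.4×10^-6 K/W
R_outer film = 1/(h_o·A) = 1/(10.7×39.6) = 0.00236 K/W
Sum of known resistances R_other = 0.003839 K/W
Total R = ΔT/Q = 184/4520 = 0.04071 K/W
R_ceramic-fibre blanket = R_total − R_other = 0.03687 K/W
k = L/(R·A) = 0.165/(0.03687×39.6)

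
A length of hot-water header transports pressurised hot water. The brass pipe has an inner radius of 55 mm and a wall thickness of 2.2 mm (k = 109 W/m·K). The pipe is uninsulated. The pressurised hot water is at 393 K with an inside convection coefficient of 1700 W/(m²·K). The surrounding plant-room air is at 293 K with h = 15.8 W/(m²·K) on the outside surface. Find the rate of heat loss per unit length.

Per-layer cylindrical resistances, series-summed:
R_inner film = 1/(h_i·2πr₁L) = 1/(1700×2π×0.055×1) = 0.001702 K/W
R_brass pipe wall = ln(57.2/55)/(2π×109×1) = 5.727×10^-5 K/W
R_outer film = 1/(h_o·2πr_oL) = 1/(15.8×2π×0.0572×1) = 0.1761 K/W
R_total = 0.1779 K/W
Q = ΔT/R_total = 100/0.1779

q′ ≈ 562 W/m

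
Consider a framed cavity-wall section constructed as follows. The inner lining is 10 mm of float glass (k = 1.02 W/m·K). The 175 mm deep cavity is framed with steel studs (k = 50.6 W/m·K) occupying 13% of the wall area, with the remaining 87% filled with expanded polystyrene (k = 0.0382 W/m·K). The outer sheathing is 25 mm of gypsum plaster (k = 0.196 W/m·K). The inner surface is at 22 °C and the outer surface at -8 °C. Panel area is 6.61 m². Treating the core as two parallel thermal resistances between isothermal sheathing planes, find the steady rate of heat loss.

Sheathing layers in series; stud and cavity paths in parallel between them.
R_inner = 0.01/(1.02×6.61) = 0.001483 K/W
R_stud  = 0.175/(50.6×0.13×6.61) = 0.004025 K/W
R_cav   = 0.175/(0.0382×0.87×6.61) = 0.7966 K/W
1/R_core = 1/R_stud + 1/R_cav → R_core = 0.004005 K/W
R_outer = 0.025/(0.196×6.61) = 0.0193 K/W
R_total = 0.02478 K/W
Q = ΔT/R_total = 30/0.02478

Q ≈ 1210 W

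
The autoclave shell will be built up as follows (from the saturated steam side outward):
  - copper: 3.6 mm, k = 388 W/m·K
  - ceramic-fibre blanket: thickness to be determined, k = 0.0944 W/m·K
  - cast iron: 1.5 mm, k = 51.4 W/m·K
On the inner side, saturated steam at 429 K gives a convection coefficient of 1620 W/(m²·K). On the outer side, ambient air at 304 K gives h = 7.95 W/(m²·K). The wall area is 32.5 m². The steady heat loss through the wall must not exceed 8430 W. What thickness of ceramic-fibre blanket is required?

L ≈ 33.6 mm

Using the resistance-network approach (series):
R_inner film = 1/(h_i·A) = 1/(1620×32.5) = 1.899×10^-5 K/W
R_copper = L/(kA) = 0.0036/(388×32.5) = 2.855×10^-7 K/W
R_cast iron = L/(kA) = 0.0015/(51.4×32.5) = 8.979×10^-7 K/W
R_outer film = 1/(h_o·A) = 1/(7.95×32.5) = 0.00387 K/W
Sum of the known resistances R_other = 0.003891 K/W
Required total resistance R_tot = ΔT/Q_allow = 125/8430 = 0.01483 K/W
R_ceramic-fibre blanket = R_tot − R_other = 0.01094 K/W
L = R·k·A = 0.01094×0.0944×32.5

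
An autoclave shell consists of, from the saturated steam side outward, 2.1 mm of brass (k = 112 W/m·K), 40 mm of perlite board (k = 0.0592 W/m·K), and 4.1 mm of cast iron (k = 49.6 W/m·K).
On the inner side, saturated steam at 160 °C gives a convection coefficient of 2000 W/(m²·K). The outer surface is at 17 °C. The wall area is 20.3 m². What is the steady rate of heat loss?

Q ≈ 4290 W

Using the resistance-network approach (series):
R_inner film = 1/(h_i·A) = 1/(2000×20.3) = 2.463×10^-5 K/W
R_brass = L/(kA) = 0.0021/(112×20.3) = 9.236×10^-7 K/W
R_perlite board = L/(kA) = 0.04/(0.0592×20.3) = 0.03328 K/W
R_cast iron = L/(kA) = 0.0041/(49.6×20.3) = 4.072×10^-6 K/W
R_total = 0.03331 K/W
Q = ΔT / R_total = 143 / 0.03331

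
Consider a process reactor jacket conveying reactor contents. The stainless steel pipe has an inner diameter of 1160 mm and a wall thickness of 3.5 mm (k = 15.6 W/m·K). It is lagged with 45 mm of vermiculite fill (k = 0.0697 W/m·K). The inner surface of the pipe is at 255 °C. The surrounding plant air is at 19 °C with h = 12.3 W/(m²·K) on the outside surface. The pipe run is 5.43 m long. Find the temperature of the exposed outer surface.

T ≈ 44.5 °C

For a radial system each layer contributes R = ln(r_out/r_in)/(2πkL); films add R = 1/(hA).
R_stainless steel pipe wall = ln(583.5/580)/(2π×15.6×5.43) = 1.13×10^-5 K/W
R_vermiculite fill = ln(628.5/583.5)/(2π×0.0697×5.43) = 0.03124 K/W
R_outer film = 1/(h_o·2πr_oL) = 1/(12.3×2π×0.6285×5.43) = 0.003791 K/W
R_total = 0.03504 K/W
Q = ΔT/R_total = 236/0.03504
Q = 6730 W
T_interface = T_inner − Q·ΣR(inner→interface) = 255 − 6730×0.03125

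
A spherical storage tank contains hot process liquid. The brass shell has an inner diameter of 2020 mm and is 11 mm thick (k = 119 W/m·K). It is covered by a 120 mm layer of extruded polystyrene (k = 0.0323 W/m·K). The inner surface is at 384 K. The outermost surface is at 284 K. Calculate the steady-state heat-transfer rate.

For a spherical shell R = (1/r₁ − 1/r₂)/(4πk); film R = 1/(h·4πr²). In series:
R_brass shell = (1/1.01 − 1/1.021)/(4π×119) = 7.133×10^-6 K/W
R_extruded polystyrene = (1/1.021 − 1/1.141)/(4π×0.0323) = 0.2538 K/W
R_total = 0.2538 K/W
Q = ΔT/R_total = 100/0.2538

Q ≈ 394 W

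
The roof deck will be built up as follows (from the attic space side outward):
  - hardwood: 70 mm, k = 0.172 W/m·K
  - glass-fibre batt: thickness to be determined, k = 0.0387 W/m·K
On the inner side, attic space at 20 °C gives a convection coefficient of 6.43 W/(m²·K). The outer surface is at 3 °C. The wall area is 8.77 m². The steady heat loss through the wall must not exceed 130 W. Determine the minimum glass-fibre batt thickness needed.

Using the resistance-network approach (series):
R_inner film = 1/(h_i·A) = 1/(6.43×8.77) = 0.01773 K/W
R_hardwood = L/(kA) = 0.07/(0.172×8.77) = 0.04641 K/W
Sum of the known resistances R_other = 0.06414 K/W
Required total resistance R_tot = ΔT/Q_allow = 17/130 = 0.1308 K/W
R_glass-fibre batt = R_tot − R_other = 0.06663 K/W
L = R·k·A = 0.06663×0.0387×8.77

L ≈ 22.6 mm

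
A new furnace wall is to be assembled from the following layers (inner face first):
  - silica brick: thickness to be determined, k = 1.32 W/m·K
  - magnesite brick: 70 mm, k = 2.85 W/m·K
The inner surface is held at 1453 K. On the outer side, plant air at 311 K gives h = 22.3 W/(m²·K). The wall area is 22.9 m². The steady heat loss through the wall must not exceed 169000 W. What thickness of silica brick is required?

Using the resistance-network approach (series):
R_magnesite brick = L/(kA) = 0.07/(2.85×22.9) = 0.001073 K/W
R_outer film = 1/(h_o·A) = 1/(22.3×22.9) = 0.001958 K/W
Sum of the known resistances R_other = 0.003031 K/W
Required total resistance R_tot = ΔT/Q_allow = 1142/169000 = 0.006757 K/W
R_silica brick = R_tot − R_other = 0.003727 K/W
L = R·k·A = 0.003727×1.32×22.9

L ≈ 113 mm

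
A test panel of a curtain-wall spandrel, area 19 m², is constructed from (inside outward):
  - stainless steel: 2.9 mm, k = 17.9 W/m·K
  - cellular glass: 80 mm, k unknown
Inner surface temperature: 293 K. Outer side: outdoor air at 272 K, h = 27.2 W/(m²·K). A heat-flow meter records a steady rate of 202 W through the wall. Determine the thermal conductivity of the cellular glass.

k ≈ 0.0413 W/(m·K)

Using the resistance-network approach (series):
R_stainless steel = L/(kA) = 0.0029/(17.9×19) = 8.527×10^-6 K/W
R_outer film = 1/(h_o·A) = 1/(27.2×19) = 0.001935 K/W
Sum of known resistances R_other = 0.001944 K/W
Total R = ΔT/Q = 21/202 = 0.104 K/W
R_cellular glass = R_total − R_other = 0.102 K/W
k = L/(R·A) = 0.08/(0.102×19)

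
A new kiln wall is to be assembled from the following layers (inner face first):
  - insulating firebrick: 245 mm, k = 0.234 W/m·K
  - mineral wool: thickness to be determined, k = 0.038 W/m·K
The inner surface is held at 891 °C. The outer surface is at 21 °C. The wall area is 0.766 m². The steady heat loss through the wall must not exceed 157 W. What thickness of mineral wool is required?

Model the wall as resistances in series:
R_insulating firebrick = L/(kA) = 0.245/(0.234×0.766) = 1.367 K/W
Sum of the known resistances R_other = 1.367 K/W
Required total resistance R_tot = ΔT/Q_allow = 870/157 = 5.541 K/W
R_mineral wool = R_tot − R_other = 4.175 K/W
L = R·k·A = 4.175×0.038×0.766

L ≈ 122 mm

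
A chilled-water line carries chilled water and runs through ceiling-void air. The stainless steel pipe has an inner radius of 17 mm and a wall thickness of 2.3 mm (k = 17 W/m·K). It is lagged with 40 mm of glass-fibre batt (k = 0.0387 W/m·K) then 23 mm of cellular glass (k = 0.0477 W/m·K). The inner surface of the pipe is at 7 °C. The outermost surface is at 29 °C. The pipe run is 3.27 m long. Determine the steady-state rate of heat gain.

Per-layer cylindrical resistances, series-summed:
R_stainless steel pipe wall = ln(19.3/17)/(2π×17×3.27) = 3.633×10^-4 K/W
R_glass-fibre batt = ln(59.3/19.3)/(2π×0.0387×3.27) = 1.412 K/W
R_cellular glass = ln(82.3/59.3)/(2π×0.0477×3.27) = 0.3344 K/W
R_total = 1.747 K/W
Q = ΔT/R_total = 22/1.747

Q ≈ 12.6 W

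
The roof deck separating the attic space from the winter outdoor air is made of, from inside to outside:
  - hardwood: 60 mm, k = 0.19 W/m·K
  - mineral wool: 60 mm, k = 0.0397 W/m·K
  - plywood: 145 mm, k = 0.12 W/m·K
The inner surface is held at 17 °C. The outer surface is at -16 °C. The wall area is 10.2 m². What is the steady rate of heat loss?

Q ≈ 111 W

Model the wall as resistances in series:
R_hardwood = L/(kA) = 0.06/(0.19×10.2) = 0.03096 K/W
R_mineral wool = L/(kA) = 0.06/(0.0397×10.2) = 0.1482 K/W
R_plywood = L/(kA) = 0.145/(0.12×10.2) = 0.1185 K/W
R_total = 0.2976 K/W
Q = ΔT / R_total = 33 / 0.2976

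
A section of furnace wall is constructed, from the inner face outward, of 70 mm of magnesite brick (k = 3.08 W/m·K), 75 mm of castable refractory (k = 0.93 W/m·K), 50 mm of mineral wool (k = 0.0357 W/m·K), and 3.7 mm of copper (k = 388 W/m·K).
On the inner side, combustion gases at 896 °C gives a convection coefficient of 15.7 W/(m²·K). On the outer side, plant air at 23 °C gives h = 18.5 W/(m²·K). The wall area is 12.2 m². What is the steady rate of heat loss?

Q ≈ 6570 W

Model the wall as resistances in series:
R_inner film = 1/(h_i·A) = 1/(15.7×12.2) = 0.005221 K/W
R_magnesite brick = L/(kA) = 0.07/(3.08×12.2) = 0.001863 K/W
R_castable refractory = L/(kA) = 0.075/(0.93×12.2) = 0.00661 K/W
R_mineral wool = L/(kA) = 0.05/(0.0357×12.2) = 0.1148 K/W
R_copper = L/(kA) = 0.0037/(388×12.2) = 7.816×10^-7 K/W
R_outer film = 1/(h_o·A) = 1/(18.5×12.2) = 0.004431 K/W
R_total = 0.1329 K/W
Q = ΔT / R_total = 873 / 0.1329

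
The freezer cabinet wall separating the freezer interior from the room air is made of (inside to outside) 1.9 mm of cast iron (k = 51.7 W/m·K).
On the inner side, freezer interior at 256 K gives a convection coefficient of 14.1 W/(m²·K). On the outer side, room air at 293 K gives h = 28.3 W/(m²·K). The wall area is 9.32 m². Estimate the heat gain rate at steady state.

Thermal resistances in series:
R_inner film = 1/(h_i·A) = 1/(14.1×9.32) = 0.00761 K/W
R_cast iron = L/(kA) = 0.0019/(51.7×9.32) = 3.943×10^-6 K/W
R_outer film = 1/(h_o·A) = 1/(28.3×9.32) = 0.003791 K/W
R_total = 0.0114 K/W
Q = ΔT / R_total = 37 / 0.0114

Q ≈ 3240 W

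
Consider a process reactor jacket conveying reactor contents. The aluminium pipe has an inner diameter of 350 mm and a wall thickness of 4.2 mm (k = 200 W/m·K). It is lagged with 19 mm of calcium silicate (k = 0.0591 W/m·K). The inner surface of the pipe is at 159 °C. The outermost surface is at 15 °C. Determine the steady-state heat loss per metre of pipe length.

q′ ≈ 531 W/m

For a radial system each layer contributes R = ln(r_out/r_in)/(2πkL); films add R = 1/(hA).
R_aluminium pipe wall = ln(179.2/175)/(2π×200×1) = 1.887×10^-5 K/W
R_calcium silicate = ln(198.2/179.2)/(2π×0.0591×1) = 0.2714 K/W
R_total = 0.2714 K/W
Q = ΔT/R_total = 144/0.2714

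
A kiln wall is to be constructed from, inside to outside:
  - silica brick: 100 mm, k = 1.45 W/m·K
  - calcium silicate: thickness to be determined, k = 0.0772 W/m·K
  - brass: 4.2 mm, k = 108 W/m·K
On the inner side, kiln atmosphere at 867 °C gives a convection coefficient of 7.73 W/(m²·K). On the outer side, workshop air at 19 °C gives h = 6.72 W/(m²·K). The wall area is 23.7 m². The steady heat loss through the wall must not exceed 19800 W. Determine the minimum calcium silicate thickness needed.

L ≈ 51.6 mm

Treating each layer as a thermal resistance in series:
R_inner film = 1/(h_i·A) = 1/(7.73×23.7) = 0.005458 K/W
R_silica brick = L/(kA) = 0.1/(1.45×23.7) = 0.00291 K/W
R_brass = L/(kA) = 0.0042/(108×23.7) = 1.641×10^-6 K/W
R_outer film = 1/(h_o·A) = 1/(6.72×23.7) = 0.006279 K/W
Sum of the known resistances R_other = 0.01465 K/W
Required total resistance R_tot = ΔT/Q_allow = 848/19800 = 0.04283 K/W
R_calcium silicate = R_tot − R_other = 0.02818 K/W
L = R·k·A = 0.02818×0.0772×23.7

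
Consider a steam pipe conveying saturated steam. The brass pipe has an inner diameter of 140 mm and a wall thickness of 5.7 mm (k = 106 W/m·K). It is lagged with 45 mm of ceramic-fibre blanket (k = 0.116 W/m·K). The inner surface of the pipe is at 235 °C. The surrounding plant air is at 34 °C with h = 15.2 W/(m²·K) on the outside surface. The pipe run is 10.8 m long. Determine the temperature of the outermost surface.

For a radial system each layer contributes R = ln(r_out/r_in)/(2πkL); films add R = 1/(hA).
R_brass pipe wall = ln(75.7/70)/(2π×106×10.8) = 1.088×10^-5 K/W
R_ceramic-fibre blanket = ln(120.7/75.7)/(2π×0.116×10.8) = 0.05927 K/W
R_outer film = 1/(h_o·2πr_oL) = 1/(15.2×2π×0.1207×10.8) = 0.008032 K/W
R_total = 0.06731 K/W
Q = ΔT/R_total = 201/0.06731
Q = 2990 W
T_interface = T_inner − Q·ΣR(inner→interface) = 235 − 2990×0.05928

T ≈ 58 °C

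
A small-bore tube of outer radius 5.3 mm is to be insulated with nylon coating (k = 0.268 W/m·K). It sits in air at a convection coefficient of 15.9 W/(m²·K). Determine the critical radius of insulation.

For a cylinder r_cr = k/h = 0.268/15.9
r_cr = 16.9 mm; since the bare radius (5.3 mm) is below r_cr, adding a thin layer of insulation will *increase* heat loss.

r_cr ≈ 16.9 mm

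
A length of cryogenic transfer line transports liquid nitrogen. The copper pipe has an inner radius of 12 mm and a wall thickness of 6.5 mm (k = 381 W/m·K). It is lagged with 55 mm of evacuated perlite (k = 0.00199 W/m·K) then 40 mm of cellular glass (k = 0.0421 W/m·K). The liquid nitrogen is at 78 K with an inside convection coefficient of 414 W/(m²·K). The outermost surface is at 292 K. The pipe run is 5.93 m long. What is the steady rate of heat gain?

Per-layer cylindrical resistances, series-summed:
R_inner film = 1/(h_i·2πr₁L) = 1/(414×2π×0.012×5.93) = 0.005402 K/W
R_copper pipe wall = ln(18.5/12)/(2π×381×5.93) = 3.049×10^-5 K/W
R_evacuated perlite = ln(73.5/18.5)/(2π×0.00199×5.93) = 18.61 K/W
R_cellular glass = ln(113.5/73.5)/(2π×0.0421×5.93) = 0.277 K/W
R_total = 18.89 K/W
Q = ΔT/R_total = 214/18.89

Q ≈ 11.3 W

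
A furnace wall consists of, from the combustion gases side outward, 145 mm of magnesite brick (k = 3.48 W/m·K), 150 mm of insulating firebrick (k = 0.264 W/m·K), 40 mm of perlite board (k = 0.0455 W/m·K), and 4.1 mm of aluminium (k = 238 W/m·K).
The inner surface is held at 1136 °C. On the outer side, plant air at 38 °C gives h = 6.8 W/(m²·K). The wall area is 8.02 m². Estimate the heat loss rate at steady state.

Model the wall as resistances in series:
R_magnesite brick = L/(kA) = 0.145/(3.48×8.02) = 0.005195 K/W
R_insulating firebrick = L/(kA) = 0.15/(0.264×8.02) = 0.07085 K/W
R_perlite board = L/(kA) = 0.04/(0.0455×8.02) = 0.1096 K/W
R_aluminium = L/(kA) = 0.0041/(238×8.02) = 2.148×10^-6 K/W
R_outer film = 1/(h_o·A) = 1/(6.8×8.02) = 0.01834 K/W
R_total = 0.204 K/W
Q = ΔT / R_total = 1098 / 0.204

Q ≈ 5380 W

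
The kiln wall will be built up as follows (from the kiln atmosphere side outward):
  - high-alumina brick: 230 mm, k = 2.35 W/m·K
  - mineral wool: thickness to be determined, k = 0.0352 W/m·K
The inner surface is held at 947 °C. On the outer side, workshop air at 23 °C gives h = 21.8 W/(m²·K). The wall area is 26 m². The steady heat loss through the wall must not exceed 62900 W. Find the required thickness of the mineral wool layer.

Series thermal resistances:
R_high-alumina brick = L/(kA) = 0.23/(2.35×26) = 0.003764 K/W
R_outer film = 1/(h_o·A) = 1/(21.8×26) = 0.001764 K/W
Sum of the known resistances R_other = 0.005529 K/W
Required total resistance R_tot = ΔT/Q_allow = 924/62900 = 0.01469 K/W
R_mineral wool = R_tot − R_other = 0.009161 K/W
L = R·k·A = 0.009161×0.0352×26

L ≈ 8.38 mm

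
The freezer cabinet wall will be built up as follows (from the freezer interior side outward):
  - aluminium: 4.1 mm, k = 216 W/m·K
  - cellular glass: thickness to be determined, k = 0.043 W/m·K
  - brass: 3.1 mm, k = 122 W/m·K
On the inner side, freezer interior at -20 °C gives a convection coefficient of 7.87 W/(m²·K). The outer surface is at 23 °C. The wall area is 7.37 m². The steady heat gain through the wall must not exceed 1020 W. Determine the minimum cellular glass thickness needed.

Using the resistance-network approach (series):
R_inner film = 1/(h_i·A) = 1/(7.87×7.37) = 0.01724 K/W
R_aluminium = L/(kA) = 0.0041/(216×7.37) = 2.576×10^-6 K/W
R_brass = L/(kA) = 0.0031/(122×7.37) = 3.448×10^-6 K/W
Sum of the known resistances R_other = 0.01725 K/W
Required total resistance R_tot = ΔT/Q_allow = 43/1020 = 0.04216 K/W
R_cellular glass = R_tot − R_other = 0.02491 K/W
L = R·k·A = 0.02491×0.043×7.37

L ≈ 7.89 mm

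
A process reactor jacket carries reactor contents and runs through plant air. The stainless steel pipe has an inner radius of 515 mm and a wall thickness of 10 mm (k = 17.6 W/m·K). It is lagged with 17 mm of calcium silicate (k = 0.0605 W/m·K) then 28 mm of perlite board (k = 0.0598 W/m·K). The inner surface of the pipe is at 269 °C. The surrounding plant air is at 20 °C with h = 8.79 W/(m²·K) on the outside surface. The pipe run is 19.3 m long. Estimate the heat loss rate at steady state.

For a radial system each layer contributes R = ln(r_out/r_in)/(2πkL); films add R = 1/(hA).
R_stainless steel pipe wall = ln(525/515)/(2π×17.6×19.3) = 9.011×10^-6 K/W
R_calcium silicate = ln(542/525)/(2π×0.0605×19.3) = 0.004344 K/W
R_perlite board = ln(570/542)/(2π×0.0598×19.3) = 0.006946 K/W
R_outer film = 1/(h_o·2πr_oL) = 1/(8.79×2π×0.57×19.3) = 0.001646 K/W
R_total = 0.01294 K/W
Q = ΔT/R_total = 249/0.01294

Q ≈ 19200 W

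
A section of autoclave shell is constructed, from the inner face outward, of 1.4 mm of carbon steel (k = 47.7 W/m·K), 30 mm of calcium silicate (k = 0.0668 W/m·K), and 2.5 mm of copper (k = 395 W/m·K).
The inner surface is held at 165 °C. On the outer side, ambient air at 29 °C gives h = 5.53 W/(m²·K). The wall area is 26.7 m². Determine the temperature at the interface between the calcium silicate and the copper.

Using the resistance-network approach (series):
R_carbon steel = L/(kA) = 0.0014/(47.7×26.7) = 1.099×10^-6 K/W
R_calcium silicate = L/(kA) = 0.03/(0.0668×26.7) = 0.01682 K/W
R_copper = L/(kA) = 0.0025/(395×26.7) = 2.37×10^-7 K/W
R_outer film = 1/(h_o·A) = 1/(5.53×26.7) = 0.006773 K/W
R_total = 0.02359 K/W;  Q = ΔT/R_total = 136/0.02359 = 5764 W
T_interface = T_inner − Q·ΣR(inner→interface) = 165 − 5760×0.01682

T ≈ 68 °C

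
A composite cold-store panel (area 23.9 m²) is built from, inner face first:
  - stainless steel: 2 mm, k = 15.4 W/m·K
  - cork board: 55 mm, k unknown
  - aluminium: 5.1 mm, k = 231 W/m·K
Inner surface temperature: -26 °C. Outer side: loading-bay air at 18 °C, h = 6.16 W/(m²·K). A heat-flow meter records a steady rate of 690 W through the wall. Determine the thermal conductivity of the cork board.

k ≈ 0.0404 W/(m·K)

Series thermal resistances:
R_stainless steel = L/(kA) = 0.002/(15.4×23.9) = 5.434×10^-6 K/W
R_aluminium = L/(kA) = 0.0051/(231×23.9) = 9.238×10^-7 K/W
R_outer film = 1/(h_o·A) = 1/(6.16×23.9) = 0.006792 K/W
Sum of known resistances R_other = 0.006799 K/W
Total R = ΔT/Q = 44/690 = 0.06377 K/W
R_cork board = R_total − R_other = 0.05697 K/W
k = L/(R·A) = 0.055/(0.05697×23.9)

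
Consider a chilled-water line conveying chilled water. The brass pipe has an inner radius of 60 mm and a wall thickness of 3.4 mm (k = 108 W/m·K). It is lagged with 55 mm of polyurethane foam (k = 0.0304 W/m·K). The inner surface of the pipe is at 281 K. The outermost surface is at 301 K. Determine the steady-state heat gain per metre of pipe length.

Radial resistances (cylindrical: R_cond = ln(r_o/r_i)/(2πkL), R_conv = 1/(h·2πrL)):
R_brass pipe wall = ln(63.4/60)/(2π×108×1) = 8.123×10^-5 K/W
R_polyurethane foam = ln(118.4/63.4)/(2π×0.0304×1) = 3.27 K/W
R_total = 3.27 K/W
Q = ΔT/R_total = 20/3.27

q′ ≈ 6.12 W/m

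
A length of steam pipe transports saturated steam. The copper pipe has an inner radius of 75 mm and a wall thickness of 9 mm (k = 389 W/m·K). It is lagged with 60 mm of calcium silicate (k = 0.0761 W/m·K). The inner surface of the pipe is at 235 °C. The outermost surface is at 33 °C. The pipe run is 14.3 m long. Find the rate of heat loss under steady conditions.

For a radial system each layer contributes R = ln(r_out/r_in)/(2πkL); films add R = 1/(hA).
R_copper pipe wall = ln(84/75)/(2π×389×14.3) = 3.242×10^-6 K/W
R_calcium silicate = ln(144/84)/(2π×0.0761×14.3) = 0.07883 K/W
R_total = 0.07883 K/W
Q = ΔT/R_total = 202/0.07883

Q ≈ 2560 W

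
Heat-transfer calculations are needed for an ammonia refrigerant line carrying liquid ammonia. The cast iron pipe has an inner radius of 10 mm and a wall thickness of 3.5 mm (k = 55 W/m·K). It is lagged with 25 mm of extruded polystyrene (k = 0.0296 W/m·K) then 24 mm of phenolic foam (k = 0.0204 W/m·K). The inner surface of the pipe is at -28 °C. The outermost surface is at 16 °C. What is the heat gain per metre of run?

q′ ≈ 4.67 W/m

Radial resistances (cylindrical: R_cond = ln(r_o/r_i)/(2πkL), R_conv = 1/(h·2πrL)):
R_cast iron pipe wall = ln(13.5/10)/(2π×55×1) = 8.684×10^-4 K/W
R_extruded polystyrene = ln(38.5/13.5)/(2π×0.0296×1) = 5.635 K/W
R_phenolic foam = ln(62.5/38.5)/(2π×0.0204×1) = 3.78 K/W
R_total = 9.416 K/W
Q = ΔT/R_total = 44/9.416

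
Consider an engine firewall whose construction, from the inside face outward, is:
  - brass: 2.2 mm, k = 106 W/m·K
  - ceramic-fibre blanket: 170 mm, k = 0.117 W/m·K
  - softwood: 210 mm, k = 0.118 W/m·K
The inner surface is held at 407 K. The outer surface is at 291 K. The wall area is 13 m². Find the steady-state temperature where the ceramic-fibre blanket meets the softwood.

Treating each layer as a thermal resistance in series:
R_brass = L/(kA) = 0.0022/(106×13) = 1.597×10^-6 K/W
R_ceramic-fibre blanket = L/(kA) = 0.17/(0.117×13) = 0.1118 K/W
R_softwood = L/(kA) = 0.21/(0.118×13) = 0.1369 K/W
R_total = 0.2487 K/W;  Q = ΔT/R_total = 116/0.2487 = 466.5 W
T_interface = T_inner − Q·ΣR(inner→interface) = 407 − 466×0.1118

T ≈ 355 K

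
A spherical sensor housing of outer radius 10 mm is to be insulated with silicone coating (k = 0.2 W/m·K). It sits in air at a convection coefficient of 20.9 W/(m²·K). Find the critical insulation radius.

r_cr ≈ 19.1 mm

For a sphere r_cr = 2k/h = 2×0.2/20.9
r_cr = 19.1 mm; since the bare radius (10 mm) is below r_cr, adding a thin layer of insulation will *increase* heat loss.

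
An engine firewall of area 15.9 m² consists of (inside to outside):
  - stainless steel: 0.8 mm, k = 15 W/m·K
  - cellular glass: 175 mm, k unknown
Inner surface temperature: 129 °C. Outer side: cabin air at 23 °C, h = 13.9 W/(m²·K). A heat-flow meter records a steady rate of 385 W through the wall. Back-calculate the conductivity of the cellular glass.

Using the resistance-network approach (series):
R_stainless steel = L/(kA) = 0.0008/(15×15.9) = 3.354×10^-6 K/W
R_outer film = 1/(h_o·A) = 1/(13.9×15.9) = 0.004525 K/W
Sum of known resistances R_other = 0.004528 K/W
Total R = ΔT/Q = 106/385 = 0.2753 K/W
R_cellular glass = R_total − R_other = 0.2708 K/W
k = L/(R·A) = 0.175/(0.2708×15.9)

k ≈ 0.0406 W/(m·K)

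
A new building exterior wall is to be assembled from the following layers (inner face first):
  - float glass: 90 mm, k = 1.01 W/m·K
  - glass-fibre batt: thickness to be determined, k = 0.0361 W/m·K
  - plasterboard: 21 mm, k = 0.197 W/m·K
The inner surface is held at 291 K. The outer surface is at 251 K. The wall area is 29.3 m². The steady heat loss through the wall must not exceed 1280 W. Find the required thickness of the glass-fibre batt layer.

L ≈ 26 mm

Using the resistance-network approach (series):
R_float glass = L/(kA) = 0.09/(1.01×29.3) = 0.003041 K/W
R_plasterboard = L/(kA) = 0.021/(0.197×29.3) = 0.003638 K/W
Sum of the known resistances R_other = 0.006679 K/W
Required total resistance R_tot = ΔT/Q_allow = 40/1280 = 0.03125 K/W
R_glass-fibre batt = R_tot − R_other = 0.02457 K/W
L = R·k·A = 0.02457×0.0361×29.3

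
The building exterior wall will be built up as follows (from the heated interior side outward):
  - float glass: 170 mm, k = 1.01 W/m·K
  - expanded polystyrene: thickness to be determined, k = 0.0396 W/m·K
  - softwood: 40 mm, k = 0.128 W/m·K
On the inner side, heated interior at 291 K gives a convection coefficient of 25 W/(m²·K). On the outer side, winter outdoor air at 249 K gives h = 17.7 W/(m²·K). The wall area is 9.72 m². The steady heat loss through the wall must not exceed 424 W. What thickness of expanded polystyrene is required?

Using the resistance-network approach (series):
R_inner film = 1/(h_i·A) = 1/(25×9.72) = 0.004115 K/W
R_float glass = L/(kA) = 0.17/(1.01×9.72) = 0.01732 K/W
R_softwood = L/(kA) = 0.04/(0.128×9.72) = 0.03215 K/W
R_outer film = 1/(h_o·A) = 1/(17.7×9.72) = 0.005812 K/W
Sum of the known resistances R_other = 0.05939 K/W
Required total resistance R_tot = ΔT/Q_allow = 42/424 = 0.09906 K/W
R_expanded polystyrene = R_tot − R_other = 0.03966 K/W
L = R·k·A = 0.03966×0.0396×9.72

L ≈ 15.3 mm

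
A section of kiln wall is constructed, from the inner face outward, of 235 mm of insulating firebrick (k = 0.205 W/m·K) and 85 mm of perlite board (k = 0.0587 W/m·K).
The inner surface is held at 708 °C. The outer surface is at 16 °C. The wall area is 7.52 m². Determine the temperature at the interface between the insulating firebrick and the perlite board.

T ≈ 402 °C

Series thermal resistances:
R_insulating firebrick = L/(kA) = 0.235/(0.205×7.52) = 0.1524 K/W
R_perlite board = L/(kA) = 0.085/(0.0587×7.52) = 0.1926 K/W
R_total = 0.345 K/W;  Q = ΔT/R_total = 692/0.345 = 2006 W
T_interface = T_inner − Q·ΣR(inner→interface) = 708 − 2010×0.1524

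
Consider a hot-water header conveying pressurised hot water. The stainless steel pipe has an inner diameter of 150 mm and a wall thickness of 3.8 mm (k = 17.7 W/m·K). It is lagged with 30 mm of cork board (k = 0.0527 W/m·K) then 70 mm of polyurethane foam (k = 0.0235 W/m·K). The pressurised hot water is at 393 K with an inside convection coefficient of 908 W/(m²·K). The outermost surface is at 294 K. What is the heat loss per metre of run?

Per-layer cylindrical resistances, series-summed:
R_inner film = 1/(h_i·2πr₁L) = 1/(908×2π×0.075×1) = 0.002337 K/W
R_stainless steel pipe wall = ln(78.8/75)/(2π×17.7×1) = 4.444×10^-4 K/W
R_cork board = ln(108.8/78.8)/(2π×0.0527×1) = 0.9743 K/W
R_polyurethane foam = ln(178.8/108.8)/(2π×0.0235×1) = 3.364 K/W
R_total = 4.341 K/W
Q = ΔT/R_total = 99/4.341

q′ ≈ 22.8 W/m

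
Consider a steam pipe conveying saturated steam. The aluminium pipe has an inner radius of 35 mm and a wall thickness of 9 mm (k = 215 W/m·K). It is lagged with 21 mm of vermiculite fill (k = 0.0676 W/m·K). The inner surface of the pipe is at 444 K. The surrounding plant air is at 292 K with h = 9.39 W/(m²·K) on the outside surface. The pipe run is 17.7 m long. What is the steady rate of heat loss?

Per-layer cylindrical resistances, series-summed:
R_aluminium pipe wall = ln(44/35)/(2π×215×17.7) = 9.571×10^-6 K/W
R_vermiculite fill = ln(65/44)/(2π×0.0676×17.7) = 0.0519 K/W
R_outer film = 1/(h_o·2πr_oL) = 1/(9.39×2π×0.065×17.7) = 0.01473 K/W
R_total = 0.06664 K/W
Q = ΔT/R_total = 152/0.06664

Q ≈ 2280 W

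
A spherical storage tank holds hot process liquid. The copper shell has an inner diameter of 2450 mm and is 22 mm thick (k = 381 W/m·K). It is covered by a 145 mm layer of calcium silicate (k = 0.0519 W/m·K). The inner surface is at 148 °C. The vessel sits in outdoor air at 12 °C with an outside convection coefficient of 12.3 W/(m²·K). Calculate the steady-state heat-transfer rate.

Spherical conduction: R = (1/r_in − 1/r_out)/(4πk) per layer; series-sum.
R_copper shell = (1/1.225 − 1/1.247)/(4π×381) = 3.008×10^-6 K/W
R_calcium silicate = (1/1.247 − 1/1.392)/(4π×0.0519) = 0.1281 K/W
R_outer film = 1/(h·4πr_o²) = 1/(12.3×4π×1.392²) = 0.003339 K/W
R_total = 0.1314 K/W
Q = ΔT/R_total = 136/0.1314

Q ≈ 1030 W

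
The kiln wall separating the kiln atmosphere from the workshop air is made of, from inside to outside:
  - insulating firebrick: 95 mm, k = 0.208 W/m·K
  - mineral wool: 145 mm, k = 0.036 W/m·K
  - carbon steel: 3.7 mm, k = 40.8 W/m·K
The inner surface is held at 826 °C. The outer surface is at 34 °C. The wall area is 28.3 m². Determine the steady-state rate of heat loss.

Series thermal resistances:
R_insulating firebrick = L/(kA) = 0.095/(0.208×28.3) = 0.01614 K/W
R_mineral wool = L/(kA) = 0.145/(0.036×28.3) = 0.1423 K/W
R_carbon steel = L/(kA) = 0.0037/(40.8×28.3) = 3.204×10^-6 K/W
R_total = 0.1585 K/W
Q = ΔT / R_total = 792 / 0.1585

Q ≈ 5000 W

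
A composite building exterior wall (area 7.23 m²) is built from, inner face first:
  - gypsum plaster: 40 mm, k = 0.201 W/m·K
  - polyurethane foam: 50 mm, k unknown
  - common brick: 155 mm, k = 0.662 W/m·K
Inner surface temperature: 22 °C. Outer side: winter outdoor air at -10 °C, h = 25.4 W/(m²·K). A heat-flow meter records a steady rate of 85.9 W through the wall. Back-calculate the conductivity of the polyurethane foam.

Model the wall as resistances in series:
R_gypsum plaster = L/(kA) = 0.04/(0.201×7.23) = 0.02752 K/W
R_common brick = L/(kA) = 0.155/(0.662×7.23) = 0.03238 K/W
R_outer film = 1/(h_o·A) = 1/(25.4×7.23) = 0.005445 K/W
Sum of known resistances R_other = 0.06535 K/W
Total R = ΔT/Q = 32/85.9 = 0.3725 K/W
R_polyurethane foam = R_total − R_other = 0.3072 K/W
k = L/(R·A) = 0.05/(0.3072×7.23)

k ≈ 0.0225 W/(m·K)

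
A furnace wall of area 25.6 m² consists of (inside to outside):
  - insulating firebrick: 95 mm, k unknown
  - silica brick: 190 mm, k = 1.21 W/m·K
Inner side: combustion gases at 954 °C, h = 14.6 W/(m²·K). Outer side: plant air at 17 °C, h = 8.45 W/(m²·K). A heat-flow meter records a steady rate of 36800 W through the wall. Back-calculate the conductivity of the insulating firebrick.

Using the resistance-network approach (series):
R_inner film = 1/(h_i·A) = 1/(14.6×25.6) = 0.002676 K/W
R_silica brick = L/(kA) = 0.19/(1.21×25.6) = 0.006134 K/W
R_outer film = 1/(h_o·A) = 1/(8.45×25.6) = 0.004623 K/W
Sum of known resistances R_other = 0.01343 K/W
Total R = ΔT/Q = 937/36800 = 0.02546 K/W
R_insulating firebrick = R_total − R_other = 0.01203 K/W
k = L/(R·A) = 0.095/(0.01203×25.6)

k ≈ 0.308 W/(m·K)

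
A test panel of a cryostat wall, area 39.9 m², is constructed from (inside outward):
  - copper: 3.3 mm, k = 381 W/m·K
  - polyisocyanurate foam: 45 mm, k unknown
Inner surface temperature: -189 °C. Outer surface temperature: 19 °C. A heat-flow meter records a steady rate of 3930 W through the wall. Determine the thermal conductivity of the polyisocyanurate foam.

Using the resistance-network approach (series):
R_copper = L/(kA) = 0.0033/(381×39.9) = 2.171×10^-7 K/W
Sum of known resistances R_other = 2.171×10^-7 K/W
Total R = ΔT/Q = 208/3930 = 0.05293 K/W
R_polyisocyanurate foam = R_total − R_other = 0.05293 K/W
k = L/(R·A) = 0.045/(0.05293×39.9)

k ≈ 0.0213 W/(m·K)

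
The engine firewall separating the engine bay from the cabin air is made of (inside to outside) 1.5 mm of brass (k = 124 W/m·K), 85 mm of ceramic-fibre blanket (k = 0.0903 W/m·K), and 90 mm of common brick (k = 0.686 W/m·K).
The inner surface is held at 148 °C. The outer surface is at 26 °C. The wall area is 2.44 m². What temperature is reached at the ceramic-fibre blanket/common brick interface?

T ≈ 40.9 °C

Thermal resistances in series:
R_brass = L/(kA) = 0.0015/(124×2.44) = 4.958×10^-6 K/W
R_ceramic-fibre blanket = L/(kA) = 0.085/(0.0903×2.44) = 0.3858 K/W
R_common brick = L/(kA) = 0.09/(0.686×2.44) = 0.05377 K/W
R_total = 0.4396 K/W;  Q = ΔT/R_total = 122/0.4396 = 277.6 W
T_interface = T_inner − Q·ΣR(inner→interface) = 148 − 278×0.3858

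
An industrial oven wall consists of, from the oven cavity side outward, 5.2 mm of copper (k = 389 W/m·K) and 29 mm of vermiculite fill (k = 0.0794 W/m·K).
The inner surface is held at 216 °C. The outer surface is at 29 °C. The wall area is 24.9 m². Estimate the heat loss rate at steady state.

Q ≈ 12700 W

Using the resistance-network approach (series):
R_copper = L/(kA) = 0.0052/(389×24.9) = 5.369×10^-7 K/W
R_vermiculite fill = L/(kA) = 0.029/(0.0794×24.9) = 0.01467 K/W
R_total = 0.01467 K/W
Q = ΔT / R_total = 187 / 0.01467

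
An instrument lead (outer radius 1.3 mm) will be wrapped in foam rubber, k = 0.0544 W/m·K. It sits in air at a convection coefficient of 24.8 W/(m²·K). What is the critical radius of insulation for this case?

r_cr ≈ 2.19 mm

For a cylinder r_cr = k/h = 0.0544/24.8
r_cr = 2.19 mm; since the bare radius (1.3 mm) is below r_cr, adding a thin layer of insulation will *increase* heat loss.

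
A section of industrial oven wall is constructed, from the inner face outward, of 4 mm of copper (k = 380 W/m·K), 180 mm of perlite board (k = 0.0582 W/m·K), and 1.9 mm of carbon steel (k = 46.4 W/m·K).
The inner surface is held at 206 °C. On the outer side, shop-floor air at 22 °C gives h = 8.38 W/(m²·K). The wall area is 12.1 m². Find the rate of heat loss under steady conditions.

Treating each layer as a thermal resistance in series:
R_copper = L/(kA) = 0.004/(380×12.1) = 8.699×10^-7 K/W
R_perlite board = L/(kA) = 0.18/(0.0582×12.1) = 0.2556 K/W
R_carbon steel = L/(kA) = 0.0019/(46.4×12.1) = 3.384×10^-6 K/W
R_outer film = 1/(h_o·A) = 1/(8.38×12.1) = 0.009862 K/W
R_total = 0.2655 K/W
Q = ΔT / R_total = 184 / 0.2655

Q ≈ 693 W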